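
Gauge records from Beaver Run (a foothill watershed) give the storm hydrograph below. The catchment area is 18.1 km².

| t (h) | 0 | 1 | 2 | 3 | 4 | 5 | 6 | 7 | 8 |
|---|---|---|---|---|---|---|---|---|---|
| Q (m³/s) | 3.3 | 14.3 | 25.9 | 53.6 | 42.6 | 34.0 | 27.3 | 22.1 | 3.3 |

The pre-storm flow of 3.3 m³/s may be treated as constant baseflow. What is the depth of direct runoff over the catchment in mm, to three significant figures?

d ≈ 39.1 mm

Direct runoff: 0.0, 11.0, 22.6, 50.3, 39.3, 30.7, 24.0, 18.8, 0.0 m³/s; ΣQ_DR = 196.7 m³/s.
V = ΣQ_DR · Δt = 196.7 × 3600 s = 7.081 × 10^5 m³.
Over A = 18.1 km², depth = V / A = 39.1 mm.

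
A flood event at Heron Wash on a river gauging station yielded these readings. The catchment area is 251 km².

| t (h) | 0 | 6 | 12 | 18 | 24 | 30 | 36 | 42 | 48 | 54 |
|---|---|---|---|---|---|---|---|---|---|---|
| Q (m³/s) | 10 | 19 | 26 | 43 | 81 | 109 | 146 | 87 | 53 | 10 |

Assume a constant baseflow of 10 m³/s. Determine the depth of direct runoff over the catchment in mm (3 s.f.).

d ≈ 41.7 mm

Direct runoff: 0.0, 9.0, 16.0, 33.0, 71.0, 99.0, 136.0, 77.0, 43.0, 0.0 m³/s; ΣQ_DR = 484.0 m³/s.
V = ΣQ_DR · Δt = 484.0 × 21600 s = 1.045 × 10^7 m³.
Over A = 251 km², depth = V / A = 41.7 mm.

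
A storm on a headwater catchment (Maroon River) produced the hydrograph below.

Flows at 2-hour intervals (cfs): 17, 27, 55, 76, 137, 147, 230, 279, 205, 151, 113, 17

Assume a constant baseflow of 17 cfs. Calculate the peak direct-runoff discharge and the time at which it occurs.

Q_p = 262.0 cfs at t = 14 h

Subtracting baseflow gives direct-runoff ordinates: 0.0, 10.0, 38.0, 59.0, 120.0, 130.0, 213.0, 262.0, 188.0, 134.0, 96.0, 0.0 cfs.
The maximum is 262.0 cfs, occurring at the reading for t = 14 h.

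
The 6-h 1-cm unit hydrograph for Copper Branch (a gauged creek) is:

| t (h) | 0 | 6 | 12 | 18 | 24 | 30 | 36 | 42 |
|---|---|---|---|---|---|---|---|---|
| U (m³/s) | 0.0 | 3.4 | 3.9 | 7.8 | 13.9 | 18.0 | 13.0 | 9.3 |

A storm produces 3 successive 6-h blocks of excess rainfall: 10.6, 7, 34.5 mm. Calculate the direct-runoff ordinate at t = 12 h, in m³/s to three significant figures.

By discrete convolution, Q_j = Σ (P_i / 10 mm) · U_{j−i}.
At t = 12 h (j=2): Q = (10.6/10)·3.9 + (7/10)·3.4 + (34.5/10)·0.0 = 6.51 m³/s.

Q ≈ 6.51 m³/s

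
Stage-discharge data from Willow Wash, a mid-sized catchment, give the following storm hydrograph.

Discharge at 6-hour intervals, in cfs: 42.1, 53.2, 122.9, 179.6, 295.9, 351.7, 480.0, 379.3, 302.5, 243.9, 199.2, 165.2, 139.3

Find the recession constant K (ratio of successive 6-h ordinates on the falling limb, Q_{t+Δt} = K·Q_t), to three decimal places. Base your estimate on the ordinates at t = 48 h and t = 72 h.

K ≈ 0.824

Using the recession-limb readings at t = 48 h and t = 72 h: Q falls from 302.5 to 139.3 cfs over 4 intervals.
K = (Q₂/Q₁)^(1/4) = (139.3/302.5)^(1/4) = 0.824.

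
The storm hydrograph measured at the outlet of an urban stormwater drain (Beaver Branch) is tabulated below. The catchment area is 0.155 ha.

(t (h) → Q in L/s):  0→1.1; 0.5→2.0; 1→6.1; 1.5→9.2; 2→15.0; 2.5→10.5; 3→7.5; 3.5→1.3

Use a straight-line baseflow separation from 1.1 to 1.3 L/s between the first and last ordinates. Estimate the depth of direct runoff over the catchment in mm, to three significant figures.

d ≈ 50.1 mm

Direct runoff: 0.00, 0.87, 4.94, 8.01, 13.79, 9.26, 6.23, 0.00 L/s; ΣQ_DR = 43.10 L/s.
V = ΣQ_DR · Δt = 43.10 × 1800 s = 77580 L.
Over A = 0.155 ha, depth = V / A = 50.1 mm.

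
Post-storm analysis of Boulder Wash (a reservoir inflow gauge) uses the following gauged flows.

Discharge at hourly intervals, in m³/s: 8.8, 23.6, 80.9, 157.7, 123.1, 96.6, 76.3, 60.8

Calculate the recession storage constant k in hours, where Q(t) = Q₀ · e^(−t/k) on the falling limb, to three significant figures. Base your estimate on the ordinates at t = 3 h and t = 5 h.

k ≈ 4.08 h

On the falling limb, Q drops from 157.7 to 96.6 m³/s between t = 3 h and t = 5 h (Δt = 2 h).
k = −Δt / ln(Q₂/Q₁) = −2 / ln(96.6/157.7) = 4.08 h.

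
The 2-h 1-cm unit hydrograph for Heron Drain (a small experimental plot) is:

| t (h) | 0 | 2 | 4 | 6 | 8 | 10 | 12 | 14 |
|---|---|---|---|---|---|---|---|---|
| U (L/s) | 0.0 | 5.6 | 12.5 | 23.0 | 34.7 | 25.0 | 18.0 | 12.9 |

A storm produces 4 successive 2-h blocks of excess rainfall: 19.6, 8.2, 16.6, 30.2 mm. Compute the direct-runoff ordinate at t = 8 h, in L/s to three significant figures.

By discrete convolution, Q_j = Σ (P_i / 10 mm) · U_{j−i}.
At t = 8 h (j=4): Q = (19.6/10)·34.7 + (8.2/10)·23.0 + (16.6/10)·12.5 + (30.2/10)·5.6 = 125 L/s.

Q ≈ 125 L/s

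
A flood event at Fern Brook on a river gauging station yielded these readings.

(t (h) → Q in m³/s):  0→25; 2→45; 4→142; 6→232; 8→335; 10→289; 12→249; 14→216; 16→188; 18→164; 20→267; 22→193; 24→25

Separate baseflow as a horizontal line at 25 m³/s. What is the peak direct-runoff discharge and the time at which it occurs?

Q_p = 310.0 m³/s at t = 8 h

Subtracting baseflow gives direct-runoff ordinates: 0.0, 20.0, 117.0, 207.0, 310.0, 264.0, 224.0, 191.0, 163.0, 139.0, 242.0, 168.0, 0.0 m³/s.
The maximum is 310.0 m³/s, occurring at the reading for t = 8 h.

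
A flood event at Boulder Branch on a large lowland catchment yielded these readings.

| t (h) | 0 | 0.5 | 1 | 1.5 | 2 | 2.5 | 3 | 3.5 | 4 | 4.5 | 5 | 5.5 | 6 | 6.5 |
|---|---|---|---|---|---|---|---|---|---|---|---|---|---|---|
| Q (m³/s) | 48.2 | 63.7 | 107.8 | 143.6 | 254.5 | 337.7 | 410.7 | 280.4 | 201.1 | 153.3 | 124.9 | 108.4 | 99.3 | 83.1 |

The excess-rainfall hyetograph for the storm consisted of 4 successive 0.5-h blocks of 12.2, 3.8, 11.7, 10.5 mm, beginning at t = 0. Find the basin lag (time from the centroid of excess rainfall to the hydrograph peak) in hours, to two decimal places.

Centroid of excess rainfall: t_c = Σ P_i·t̄_i / ΣP_i = 1.0183 h (block centres at 0.25, 0.75, 1.25, 1.75 h).
Hydrograph peak occurs at t = 3 h, so basin lag t_L = 3 − 1.0183 = 1.98 h.

t_L ≈ 1.98 h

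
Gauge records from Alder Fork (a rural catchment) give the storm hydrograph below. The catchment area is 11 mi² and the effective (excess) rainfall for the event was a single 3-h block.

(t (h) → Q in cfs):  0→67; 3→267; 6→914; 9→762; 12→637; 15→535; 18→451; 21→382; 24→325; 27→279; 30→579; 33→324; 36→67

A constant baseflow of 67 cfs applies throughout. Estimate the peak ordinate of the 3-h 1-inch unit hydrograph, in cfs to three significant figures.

U_p ≈ 425 cfs

Direct runoff: 0.0, 200.0, 847.0, 695.0, 570.0, 468.0, 384.0, 315.0, 258.0, 212.0, 512.0, 257.0, 0.0 cfs; ΣQ_DR = 4718 cfs, peak = 847.0 cfs.
Runoff depth d = ΣQ_DR·Δt / A = 4718 × 10800 / (11 mi²) = 1.994 in.
The 1-inch UH is the DRH scaled by (1 in)/d, so U_p = 847.0 × 1/1.994 = 425 cfs.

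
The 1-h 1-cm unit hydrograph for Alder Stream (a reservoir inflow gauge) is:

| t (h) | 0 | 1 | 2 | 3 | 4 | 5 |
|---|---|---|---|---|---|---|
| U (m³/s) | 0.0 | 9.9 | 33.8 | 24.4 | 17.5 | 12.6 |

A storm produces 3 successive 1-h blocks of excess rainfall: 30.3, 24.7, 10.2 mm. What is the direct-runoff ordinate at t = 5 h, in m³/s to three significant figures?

Q ≈ 106 m³/s

By discrete convolution, Q_j = Σ (P_i / 10 mm) · U_{j−i}.
At t = 5 h (j=5): Q = (30.3/10)·12.6 + (24.7/10)·17.5 + (10.2/10)·24.4 = 106 m³/s.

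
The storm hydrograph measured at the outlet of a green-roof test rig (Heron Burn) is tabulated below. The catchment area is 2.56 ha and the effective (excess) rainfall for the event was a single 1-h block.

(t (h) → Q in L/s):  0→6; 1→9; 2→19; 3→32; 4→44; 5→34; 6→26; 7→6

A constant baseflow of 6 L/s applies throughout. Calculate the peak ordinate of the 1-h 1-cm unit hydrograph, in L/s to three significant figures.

Direct runoff: 0.0, 3.0, 13.0, 26.0, 38.0, 28.0, 20.0, 0.0 L/s; ΣQ_DR = 128.0 L/s, peak = 38.0 L/s.
Runoff depth d = ΣQ_DR·Δt / A = 128.0 × 3600 / (2.56 ha) = 18.00 mm.
The 1-cm UH is the DRH scaled by (10 mm)/d, so U_p = 38.0 × 10/18.00 = 21.1 L/s.

U_p ≈ 21.1 L/s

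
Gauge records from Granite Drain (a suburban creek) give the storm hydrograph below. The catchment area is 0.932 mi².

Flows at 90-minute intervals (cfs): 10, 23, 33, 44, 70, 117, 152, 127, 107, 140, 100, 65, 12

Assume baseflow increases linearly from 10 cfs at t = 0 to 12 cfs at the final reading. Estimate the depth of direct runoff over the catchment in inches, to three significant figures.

Direct runoff: 0.00, 12.83, 22.67, 33.50, 59.33, 106.17, 141.00, 115.83, 95.67, 128.50, 88.33, 53.17, 0.00 cfs; ΣQ_DR = 857.0 cfs.
V = ΣQ_DR · Δt = 857.0 × 5400 s = 4.628 × 10^6 ft³.
Over A = 0.932 mi², depth = V / A = 2.14 in.

d ≈ 2.14 in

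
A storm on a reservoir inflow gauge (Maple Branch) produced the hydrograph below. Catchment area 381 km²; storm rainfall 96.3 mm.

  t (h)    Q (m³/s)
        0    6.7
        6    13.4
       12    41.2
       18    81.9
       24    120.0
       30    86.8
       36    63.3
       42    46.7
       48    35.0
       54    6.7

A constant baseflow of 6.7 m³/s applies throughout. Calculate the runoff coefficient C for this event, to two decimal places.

C ≈ 0.26

ΣQ_DR = 434.7 m³/s; V = ΣQ_DR·Δt = 9.390 × 10^6 m³.
Runoff depth d = V / A = 24.64 mm.
C = d / P = 24.64 / 96.3 = 0.26.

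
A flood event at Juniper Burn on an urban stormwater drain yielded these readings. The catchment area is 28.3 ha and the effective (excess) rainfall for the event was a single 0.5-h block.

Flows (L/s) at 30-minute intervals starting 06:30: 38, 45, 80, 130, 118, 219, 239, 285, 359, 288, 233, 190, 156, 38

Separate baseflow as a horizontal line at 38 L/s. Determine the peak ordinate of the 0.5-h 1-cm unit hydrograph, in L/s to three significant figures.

U_p ≈ 268 L/s

Direct runoff: 0.0, 7.0, 42.0, 92.0, 80.0, 181.0, 201.0, 247.0, 321.0, 250.0, 195.0, 152.0, 118.0, 0.0 L/s; ΣQ_DR = 1886 L/s, peak = 321.0 L/s.
Runoff depth d = ΣQ_DR·Δt / A = 1886 × 1800 / (28.3 ha) = 12.00 mm.
The 1-cm UH is the DRH scaled by (10 mm)/d, so U_p = 321.0 × 10/12.00 = 268 L/s.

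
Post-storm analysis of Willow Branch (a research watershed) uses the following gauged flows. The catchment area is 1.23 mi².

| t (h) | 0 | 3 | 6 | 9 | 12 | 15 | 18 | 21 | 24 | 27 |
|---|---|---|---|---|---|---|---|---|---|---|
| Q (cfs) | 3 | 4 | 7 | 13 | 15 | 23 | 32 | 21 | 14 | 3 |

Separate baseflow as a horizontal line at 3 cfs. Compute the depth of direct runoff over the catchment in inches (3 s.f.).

d ≈ 0.397 in

Direct runoff: 0.0, 1.0, 4.0, 10.0, 12.0, 20.0, 29.0, 18.0, 11.0, 0.0 cfs; ΣQ_DR = 105.0 cfs.
V = ΣQ_DR · Δt = 105.0 × 10800 s = 1.134 × 10^6 ft³.
Over A = 1.23 mi², depth = V / A = 0.397 in.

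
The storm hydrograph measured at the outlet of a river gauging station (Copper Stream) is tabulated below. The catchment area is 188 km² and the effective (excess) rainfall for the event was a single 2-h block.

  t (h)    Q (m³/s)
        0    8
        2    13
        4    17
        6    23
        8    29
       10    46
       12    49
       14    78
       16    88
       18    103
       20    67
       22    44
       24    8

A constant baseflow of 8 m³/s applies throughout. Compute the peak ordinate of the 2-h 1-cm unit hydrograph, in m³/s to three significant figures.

Direct runoff: 0.0, 5.0, 9.0, 15.0, 21.0, 38.0, 41.0, 70.0, 80.0, 95.0, 59.0, 36.0, 0.0 m³/s; ΣQ_DR = 469.0 m³/s, peak = 95.0 m³/s.
Runoff depth d = ΣQ_DR·Δt / A = 469.0 × 7200 / (188 km²) = 17.96 mm.
The 1-cm UH is the DRH scaled by (10 mm)/d, so U_p = 95.0 × 10/17.96 = 52.9 m³/s.

U_p ≈ 52.9 m³/s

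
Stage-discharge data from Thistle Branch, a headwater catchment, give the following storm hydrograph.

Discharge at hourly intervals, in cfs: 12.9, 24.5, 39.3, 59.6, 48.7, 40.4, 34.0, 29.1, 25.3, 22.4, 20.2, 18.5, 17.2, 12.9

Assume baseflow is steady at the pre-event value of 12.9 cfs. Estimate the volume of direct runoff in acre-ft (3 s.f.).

Direct-runoff ordinates (Q − Q_b): 0.0, 11.6, 26.4, 46.7, 35.8, 27.5, 21.1, 16.2, 12.4, 9.5, 7.3, 5.6, 4.3, 0.0 cfs.
ΣQ_DR = 224.4 cfs.
With Δt = 1 h = 3600 s, V = ΣQ_DR · Δt = 224.4 × 3600 = 8.08 × 10^5 ft³ = 18.5 acre-ft.

V ≈ 18.5 acre-ft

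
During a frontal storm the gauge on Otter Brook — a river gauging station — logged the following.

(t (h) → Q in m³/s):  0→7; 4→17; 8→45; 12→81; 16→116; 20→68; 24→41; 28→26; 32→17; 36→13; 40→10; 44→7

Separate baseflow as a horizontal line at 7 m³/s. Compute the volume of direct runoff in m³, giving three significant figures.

V ≈ 5.24 × 10^6 m³

Direct-runoff ordinates (Q − Q_b): 0.0, 10.0, 38.0, 74.0, 109.0, 61.0, 34.0, 19.0, 10.0, 6.0, 3.0, 0.0 m³/s.
ΣQ_DR = 364.0 m³/s.
With Δt = 4 h = 14400 s, V = ΣQ_DR · Δt = 364.0 × 14400 = 5.24 × 10^6 m³.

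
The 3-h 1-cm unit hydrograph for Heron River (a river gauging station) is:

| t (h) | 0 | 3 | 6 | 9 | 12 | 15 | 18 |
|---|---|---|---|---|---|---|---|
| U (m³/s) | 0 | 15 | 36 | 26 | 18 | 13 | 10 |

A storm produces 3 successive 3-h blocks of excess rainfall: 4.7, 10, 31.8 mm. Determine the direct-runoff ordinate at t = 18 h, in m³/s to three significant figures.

Q ≈ 74.9 m³/s

By discrete convolution, Q_j = Σ (P_i / 10 mm) · U_{j−i}.
At t = 18 h (j=6): Q = (4.7/10)·10 + (10/10)·13 + (31.8/10)·18 = 74.9 m³/s.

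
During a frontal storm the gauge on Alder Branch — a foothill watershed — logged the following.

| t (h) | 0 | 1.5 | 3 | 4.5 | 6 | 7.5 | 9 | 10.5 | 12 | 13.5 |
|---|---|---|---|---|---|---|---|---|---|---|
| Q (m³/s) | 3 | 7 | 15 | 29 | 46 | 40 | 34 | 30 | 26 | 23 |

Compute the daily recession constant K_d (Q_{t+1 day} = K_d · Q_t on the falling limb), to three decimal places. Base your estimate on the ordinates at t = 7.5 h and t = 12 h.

Between t = 7.5 h and t = 12 h the flow falls from 40 to 26 m³/s over 3×1.5 h = 4.5 h.
Per-interval ratio K = (26/40)^(1/3) = 0.8662; K_d = K^(24/1.5) = 0.101.

K_d ≈ 0.101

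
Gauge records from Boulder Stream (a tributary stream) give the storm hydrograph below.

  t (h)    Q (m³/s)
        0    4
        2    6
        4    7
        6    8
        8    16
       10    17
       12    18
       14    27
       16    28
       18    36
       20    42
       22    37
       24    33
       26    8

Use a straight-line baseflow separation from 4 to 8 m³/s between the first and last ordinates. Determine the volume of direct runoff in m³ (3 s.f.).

Direct-runoff ordinates (Q − Q_b): 0.00, 1.69, 2.38, 3.08, 10.77, 11.46, 12.15, 20.85, 21.54, 29.23, 34.92, 29.62, 25.31, 0.00 m³/s.
ΣQ_DR = 203.0 m³/s.
With Δt = 2 h = 7200 s, V = ΣQ_DR · Δt = 203.0 × 7200 = 1.46 × 10^6 m³.

V ≈ 1.46 × 10^6 m³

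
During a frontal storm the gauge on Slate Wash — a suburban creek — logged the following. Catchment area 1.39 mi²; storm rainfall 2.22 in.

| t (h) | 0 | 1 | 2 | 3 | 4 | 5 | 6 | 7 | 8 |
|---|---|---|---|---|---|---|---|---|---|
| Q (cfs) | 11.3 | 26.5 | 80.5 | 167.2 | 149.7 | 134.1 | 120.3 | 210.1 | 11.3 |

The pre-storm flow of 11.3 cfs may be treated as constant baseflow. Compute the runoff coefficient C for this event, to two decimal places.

ΣQ_DR = 809.3 cfs; V = ΣQ_DR·Δt = 2.913 × 10^6 ft³.
Runoff depth d = V / A = 0.9022 in.
C = d / P = 0.9022 / 2.22 = 0.41.

C ≈ 0.41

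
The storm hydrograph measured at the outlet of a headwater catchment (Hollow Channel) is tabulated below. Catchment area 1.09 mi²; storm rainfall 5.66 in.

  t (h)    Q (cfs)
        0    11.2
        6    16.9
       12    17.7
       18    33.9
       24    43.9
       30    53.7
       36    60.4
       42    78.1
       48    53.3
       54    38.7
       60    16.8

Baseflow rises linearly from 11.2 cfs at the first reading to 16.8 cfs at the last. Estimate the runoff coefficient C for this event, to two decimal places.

ΣQ_DR = 270.6 cfs; V = ΣQ_DR·Δt = 5.845 × 10^6 ft³.
Runoff depth d = V / A = 2.308 in.
C = d / P = 2.308 / 5.66 = 0.41.

C ≈ 0.41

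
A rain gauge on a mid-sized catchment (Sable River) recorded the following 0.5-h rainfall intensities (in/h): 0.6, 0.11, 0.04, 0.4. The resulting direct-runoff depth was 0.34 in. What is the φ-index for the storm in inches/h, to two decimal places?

Only the 2 blocks with intensity above φ contribute runoff: 0.6, 0.4 in/h.
Σ(I−φ)·Δt = d  ⇒  (0.6+0.4 − 2φ)·0.5 = 0.34
φ = (1.000 − 0.34/0.5) / 2 = 0.16 in/h.

φ ≈ 0.16 in/h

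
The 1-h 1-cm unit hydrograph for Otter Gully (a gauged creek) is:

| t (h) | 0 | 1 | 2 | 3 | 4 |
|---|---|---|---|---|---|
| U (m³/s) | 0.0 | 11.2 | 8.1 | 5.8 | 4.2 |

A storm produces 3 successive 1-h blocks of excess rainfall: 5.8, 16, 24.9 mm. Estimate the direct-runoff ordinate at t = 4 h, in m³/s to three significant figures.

By discrete convolution, Q_j = Σ (P_i / 10 mm) · U_{j−i}.
At t = 4 h (j=4): Q = (5.8/10)·4.2 + (16/10)·5.8 + (24.9/10)·8.1 = 31.9 m³/s.

Q ≈ 31.9 m³/s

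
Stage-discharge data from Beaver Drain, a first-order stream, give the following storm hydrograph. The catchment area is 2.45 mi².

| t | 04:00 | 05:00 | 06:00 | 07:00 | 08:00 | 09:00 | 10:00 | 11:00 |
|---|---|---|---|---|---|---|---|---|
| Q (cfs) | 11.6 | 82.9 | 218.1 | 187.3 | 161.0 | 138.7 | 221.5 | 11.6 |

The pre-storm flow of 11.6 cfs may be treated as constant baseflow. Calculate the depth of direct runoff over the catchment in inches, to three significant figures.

d ≈ 0.594 in

Direct runoff: 0.0, 71.3, 206.5, 175.7, 149.4, 127.1, 209.9, 0.0 cfs; ΣQ_DR = 939.9 cfs.
V = ΣQ_DR · Δt = 939.9 × 3600 s = 3.384 × 10^6 ft³.
Over A = 2.45 mi², depth = V / A = 0.594 in.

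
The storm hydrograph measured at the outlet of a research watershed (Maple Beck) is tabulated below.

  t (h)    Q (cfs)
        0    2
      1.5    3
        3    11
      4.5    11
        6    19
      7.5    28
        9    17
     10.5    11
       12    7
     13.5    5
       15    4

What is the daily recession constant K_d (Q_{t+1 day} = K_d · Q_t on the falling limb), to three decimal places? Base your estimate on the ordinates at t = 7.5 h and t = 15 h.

K_d ≈ 0.002

Between t = 7.5 h and t = 15 h the flow falls from 28 to 4 cfs over 5×1.5 h = 7.5 h.
Per-interval ratio K = (4/28)^(1/5) = 0.6776; K_d = K^(24/1.5) = 0.002.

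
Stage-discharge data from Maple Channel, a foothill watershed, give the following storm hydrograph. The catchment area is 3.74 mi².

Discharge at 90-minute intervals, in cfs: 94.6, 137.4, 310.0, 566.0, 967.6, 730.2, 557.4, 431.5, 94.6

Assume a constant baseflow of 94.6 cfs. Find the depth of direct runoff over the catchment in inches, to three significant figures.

d ≈ 1.89 in

Direct runoff: 0.0, 42.8, 215.4, 471.4, 873.0, 635.6, 462.8, 336.9, 0.0 cfs; ΣQ_DR = 3038 cfs.
V = ΣQ_DR · Δt = 3038 × 5400 s = 1.640 × 10^7 ft³.
Over A = 3.74 mi², depth = V / A = 1.89 in.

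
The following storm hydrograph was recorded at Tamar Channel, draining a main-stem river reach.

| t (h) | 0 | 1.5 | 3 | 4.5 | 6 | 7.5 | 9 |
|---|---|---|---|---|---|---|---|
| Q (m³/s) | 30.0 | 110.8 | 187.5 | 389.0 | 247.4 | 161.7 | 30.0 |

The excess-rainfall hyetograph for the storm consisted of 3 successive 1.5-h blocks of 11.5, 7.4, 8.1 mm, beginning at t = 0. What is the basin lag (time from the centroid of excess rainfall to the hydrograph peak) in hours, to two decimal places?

t_L ≈ 2.44 h

Centroid of excess rainfall: t_c = Σ P_i·t̄_i / ΣP_i = 2.0611 h (block centres at 0.75, 2.25, 3.75 h).
Hydrograph peak occurs at t = 4.5 h, so basin lag t_L = 4.5 − 2.0611 = 2.44 h.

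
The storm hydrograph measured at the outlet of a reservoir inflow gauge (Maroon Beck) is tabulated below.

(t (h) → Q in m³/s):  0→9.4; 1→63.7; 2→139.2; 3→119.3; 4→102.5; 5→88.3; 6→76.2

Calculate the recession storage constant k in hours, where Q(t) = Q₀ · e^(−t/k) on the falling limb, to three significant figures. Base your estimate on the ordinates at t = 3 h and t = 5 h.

On the falling limb, Q drops from 119.3 to 88.3 m³/s between t = 3 h and t = 5 h (Δt = 2 h).
k = −Δt / ln(Q₂/Q₁) = −2 / ln(88.3/119.3) = 6.65 h.

k ≈ 6.65 h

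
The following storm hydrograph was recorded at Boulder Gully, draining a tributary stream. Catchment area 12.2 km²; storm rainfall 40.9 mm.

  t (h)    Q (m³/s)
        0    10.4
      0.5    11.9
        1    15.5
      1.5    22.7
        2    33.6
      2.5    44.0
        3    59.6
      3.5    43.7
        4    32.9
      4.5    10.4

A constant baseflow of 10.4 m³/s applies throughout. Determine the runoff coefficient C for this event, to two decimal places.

ΣQ_DR = 180.7 m³/s; V = ΣQ_DR·Δt = 3.253 × 10^5 m³.
Runoff depth d = V / A = 26.66 mm.
C = d / P = 26.66 / 40.9 = 0.65.

C ≈ 0.65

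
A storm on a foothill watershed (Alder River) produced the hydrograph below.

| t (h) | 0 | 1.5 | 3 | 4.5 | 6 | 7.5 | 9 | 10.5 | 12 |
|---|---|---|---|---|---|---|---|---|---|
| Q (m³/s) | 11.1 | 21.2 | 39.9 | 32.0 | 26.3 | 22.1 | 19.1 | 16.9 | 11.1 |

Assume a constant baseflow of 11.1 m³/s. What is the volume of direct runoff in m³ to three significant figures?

Direct-runoff ordinates (Q − Q_b): 0.0, 10.1, 28.8, 20.9, 15.2, 11.0, 8.0, 5.8, 0.0 m³/s.
ΣQ_DR = 99.80 m³/s.
With Δt = 1.5 h = 5400 s, V = ΣQ_DR · Δt = 99.80 × 5400 = 5.39 × 10^5 m³.

V ≈ 5.39 × 10^5 m³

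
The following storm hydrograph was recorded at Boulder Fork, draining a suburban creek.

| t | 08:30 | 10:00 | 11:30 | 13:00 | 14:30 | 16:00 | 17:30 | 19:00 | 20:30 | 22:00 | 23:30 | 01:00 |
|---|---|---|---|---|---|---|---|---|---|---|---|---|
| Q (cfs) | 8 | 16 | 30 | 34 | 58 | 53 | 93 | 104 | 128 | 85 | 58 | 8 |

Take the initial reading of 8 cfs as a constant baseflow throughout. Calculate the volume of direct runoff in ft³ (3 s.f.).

Direct-runoff ordinates (Q − Q_b): 0.0, 8.0, 22.0, 26.0, 50.0, 45.0, 85.0, 96.0, 120.0, 77.0, 50.0, 0.0 cfs.
ΣQ_DR = 579.0 cfs.
With Δt = 1.5 h = 5400 s, V = ΣQ_DR · Δt = 579.0 × 5400 = 3.13 × 10^6 ft³.

V ≈ 3.13 × 10^6 ft³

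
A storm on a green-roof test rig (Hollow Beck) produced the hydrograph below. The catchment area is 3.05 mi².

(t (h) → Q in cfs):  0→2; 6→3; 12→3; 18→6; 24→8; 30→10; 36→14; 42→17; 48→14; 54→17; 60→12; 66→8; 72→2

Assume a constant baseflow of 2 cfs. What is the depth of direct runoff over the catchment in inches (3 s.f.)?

Direct runoff: 0.0, 1.0, 1.0, 4.0, 6.0, 8.0, 12.0, 15.0, 12.0, 15.0, 10.0, 6.0, 0.0 cfs; ΣQ_DR = 90.00 cfs.
V = ΣQ_DR · Δt = 90.00 × 21600 s = 1.944 × 10^6 ft³.
Over A = 3.05 mi², depth = V / A = 0.274 in.

d ≈ 0.274 in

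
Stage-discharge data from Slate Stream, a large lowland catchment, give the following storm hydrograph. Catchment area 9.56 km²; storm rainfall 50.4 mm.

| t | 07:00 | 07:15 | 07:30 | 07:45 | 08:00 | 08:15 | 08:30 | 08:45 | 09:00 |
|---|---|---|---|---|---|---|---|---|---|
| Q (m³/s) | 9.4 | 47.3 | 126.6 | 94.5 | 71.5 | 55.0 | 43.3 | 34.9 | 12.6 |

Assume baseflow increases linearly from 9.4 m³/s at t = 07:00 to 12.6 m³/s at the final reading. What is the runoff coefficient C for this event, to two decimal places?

ΣQ_DR = 396.1 m³/s; V = ΣQ_DR·Δt = 3.565 × 10^5 m³.
Runoff depth d = V / A = 37.29 mm.
C = d / P = 37.29 / 50.4 = 0.74.

C ≈ 0.74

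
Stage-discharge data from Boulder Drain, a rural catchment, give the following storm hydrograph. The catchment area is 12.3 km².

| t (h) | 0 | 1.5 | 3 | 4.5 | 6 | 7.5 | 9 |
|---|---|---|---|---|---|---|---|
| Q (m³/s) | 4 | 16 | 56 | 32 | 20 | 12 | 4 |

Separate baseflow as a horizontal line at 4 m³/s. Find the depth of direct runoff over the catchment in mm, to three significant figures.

d ≈ 50.9 mm

Direct runoff: 0.0, 12.0, 52.0, 28.0, 16.0, 8.0, 0.0 m³/s; ΣQ_DR = 116.0 m³/s.
V = ΣQ_DR · Δt = 116.0 × 5400 s = 6.264 × 10^5 m³.
Over A = 12.3 km², depth = V / A = 50.9 mm.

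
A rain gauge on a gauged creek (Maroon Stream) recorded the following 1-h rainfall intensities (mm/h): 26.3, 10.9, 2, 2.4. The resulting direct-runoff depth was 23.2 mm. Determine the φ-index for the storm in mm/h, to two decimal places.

Only the 2 blocks with intensity above φ contribute runoff: 26.3, 10.9 mm/h.
Σ(I−φ)·Δt = d  ⇒  (26.3+10.9 − 2φ)·1 = 23.2
φ = (37.20 − 23.2/1) / 2 = 7.00 mm/h.

φ ≈ 7.00 mm/h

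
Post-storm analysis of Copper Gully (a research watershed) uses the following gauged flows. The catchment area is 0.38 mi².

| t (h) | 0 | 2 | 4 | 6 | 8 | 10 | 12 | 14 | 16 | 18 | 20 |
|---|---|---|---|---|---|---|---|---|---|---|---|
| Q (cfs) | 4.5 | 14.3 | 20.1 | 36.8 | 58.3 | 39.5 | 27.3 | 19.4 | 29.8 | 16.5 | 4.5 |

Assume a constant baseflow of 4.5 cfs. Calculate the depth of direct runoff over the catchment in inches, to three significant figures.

d ≈ 1.81 in

Direct runoff: 0.0, 9.8, 15.6, 32.3, 53.8, 35.0, 22.8, 14.9, 25.3, 12.0, 0.0 cfs; ΣQ_DR = 221.5 cfs.
V = ΣQ_DR · Δt = 221.5 × 7200 s = 1.595 × 10^6 ft³.
Over A = 0.38 mi², depth = V / A = 1.81 in.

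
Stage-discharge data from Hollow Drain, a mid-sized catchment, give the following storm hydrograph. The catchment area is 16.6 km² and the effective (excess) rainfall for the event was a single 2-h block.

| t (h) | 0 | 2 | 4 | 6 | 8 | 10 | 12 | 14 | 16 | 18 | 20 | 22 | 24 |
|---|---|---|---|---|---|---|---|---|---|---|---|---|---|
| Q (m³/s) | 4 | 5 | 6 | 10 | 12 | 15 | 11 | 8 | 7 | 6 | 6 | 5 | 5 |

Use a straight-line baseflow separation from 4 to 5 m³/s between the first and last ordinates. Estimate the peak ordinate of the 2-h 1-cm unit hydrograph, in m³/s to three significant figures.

Direct runoff: 0.00, 0.92, 1.83, 5.75, 7.67, 10.58, 6.50, 3.42, 2.33, 1.25, 1.17, 0.08, 0.00 m³/s; ΣQ_DR = 41.50 m³/s, peak = 10.58 m³/s.
Runoff depth d = ΣQ_DR·Δt / A = 41.50 × 7200 / (16.6 km²) = 18.00 mm.
The 1-cm UH is the DRH scaled by (10 mm)/d, so U_p = 10.58 × 10/18.00 = 5.88 m³/s.

U_p ≈ 5.88 m³/s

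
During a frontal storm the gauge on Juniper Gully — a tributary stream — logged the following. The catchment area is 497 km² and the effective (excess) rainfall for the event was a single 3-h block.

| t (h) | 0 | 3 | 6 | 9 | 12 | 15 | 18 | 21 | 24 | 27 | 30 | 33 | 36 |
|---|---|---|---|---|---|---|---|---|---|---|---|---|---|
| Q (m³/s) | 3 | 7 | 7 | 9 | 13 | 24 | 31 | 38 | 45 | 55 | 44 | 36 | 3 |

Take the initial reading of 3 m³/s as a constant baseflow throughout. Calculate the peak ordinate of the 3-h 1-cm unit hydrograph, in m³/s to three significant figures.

Direct runoff: 0.0, 4.0, 4.0, 6.0, 10.0, 21.0, 28.0, 35.0, 42.0, 52.0, 41.0, 33.0, 0.0 m³/s; ΣQ_DR = 276.0 m³/s, peak = 52.0 m³/s.
Runoff depth d = ΣQ_DR·Δt / A = 276.0 × 10800 / (497 km²) = 5.998 mm.
The 1-cm UH is the DRH scaled by (10 mm)/d, so U_p = 52.0 × 10/5.998 = 86.7 m³/s.

U_p ≈ 86.7 m³/s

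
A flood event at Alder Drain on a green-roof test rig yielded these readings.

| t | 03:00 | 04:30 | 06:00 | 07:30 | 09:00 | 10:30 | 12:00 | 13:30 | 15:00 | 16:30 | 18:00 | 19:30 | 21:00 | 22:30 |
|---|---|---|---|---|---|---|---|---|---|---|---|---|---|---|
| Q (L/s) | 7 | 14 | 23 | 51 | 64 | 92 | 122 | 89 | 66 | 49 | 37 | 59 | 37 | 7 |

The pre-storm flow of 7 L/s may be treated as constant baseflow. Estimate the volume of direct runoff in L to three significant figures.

V ≈ 3.34 × 10^6 L

Direct-runoff ordinates (Q − Q_b): 0.0, 7.0, 16.0, 44.0, 57.0, 85.0, 115.0, 82.0, 59.0, 42.0, 30.0, 52.0, 30.0, 0.0 L/s.
ΣQ_DR = 619.0 L/s.
With Δt = 1.5 h = 5400 s, V = ΣQ_DR · Δt = 619.0 × 5400 = 3.34 × 10^6 L.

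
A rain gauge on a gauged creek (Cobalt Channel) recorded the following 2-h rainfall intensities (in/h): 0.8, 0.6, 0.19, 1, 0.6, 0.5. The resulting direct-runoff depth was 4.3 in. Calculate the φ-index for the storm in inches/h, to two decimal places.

φ ≈ 0.27 in/h

Only the 5 blocks with intensity above φ contribute runoff: 0.8, 0.6, 1, 0.6, 0.5 in/h.
Σ(I−φ)·Δt = d  ⇒  (0.8+0.6+1+0.6+0.5 − 5φ)·2 = 4.3
φ = (3.500 − 4.3/2) / 5 = 0.27 in/h.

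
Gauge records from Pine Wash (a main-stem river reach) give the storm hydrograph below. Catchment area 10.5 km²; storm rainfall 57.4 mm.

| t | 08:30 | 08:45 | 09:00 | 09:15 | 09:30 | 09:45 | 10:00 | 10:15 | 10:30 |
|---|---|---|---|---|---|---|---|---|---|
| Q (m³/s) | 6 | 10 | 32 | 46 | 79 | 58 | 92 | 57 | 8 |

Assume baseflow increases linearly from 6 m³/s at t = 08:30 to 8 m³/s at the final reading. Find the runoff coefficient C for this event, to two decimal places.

C ≈ 0.49

ΣQ_DR = 325.0 m³/s; V = ΣQ_DR·Δt = 2.925 × 10^5 m³.
Runoff depth d = V / A = 27.86 mm.
C = d / P = 27.86 / 57.4 = 0.49.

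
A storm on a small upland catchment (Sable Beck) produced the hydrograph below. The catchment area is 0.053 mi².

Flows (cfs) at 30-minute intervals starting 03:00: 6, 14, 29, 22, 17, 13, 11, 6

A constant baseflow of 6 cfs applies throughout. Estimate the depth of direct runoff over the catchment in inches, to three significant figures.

d ≈ 1.02 in

Direct runoff: 0.0, 8.0, 23.0, 16.0, 11.0, 7.0, 5.0, 0.0 cfs; ΣQ_DR = 70.00 cfs.
V = ΣQ_DR · Δt = 70.00 × 1800 s = 1.260 × 10^5 ft³.
Over A = 0.053 mi², depth = V / A = 1.02 in.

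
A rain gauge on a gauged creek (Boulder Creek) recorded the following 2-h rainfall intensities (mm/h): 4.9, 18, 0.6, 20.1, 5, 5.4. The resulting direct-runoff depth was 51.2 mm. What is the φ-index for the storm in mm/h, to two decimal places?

Only the 2 blocks with intensity above φ contribute runoff: 18, 20.1 mm/h.
Σ(I−φ)·Δt = d  ⇒  (18+20.1 − 2φ)·2 = 51.2
φ = (38.10 − 51.2/2) / 2 = 6.25 mm/h.

φ ≈ 6.25 mm/h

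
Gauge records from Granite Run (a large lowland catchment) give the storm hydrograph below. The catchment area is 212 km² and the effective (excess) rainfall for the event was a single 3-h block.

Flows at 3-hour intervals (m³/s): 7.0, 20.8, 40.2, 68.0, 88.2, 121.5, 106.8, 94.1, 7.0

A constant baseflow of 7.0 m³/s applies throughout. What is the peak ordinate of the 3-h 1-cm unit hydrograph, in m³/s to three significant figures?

Direct runoff: 0.0, 13.8, 33.2, 61.0, 81.2, 114.5, 99.8, 87.1, 0.0 m³/s; ΣQ_DR = 490.6 m³/s, peak = 114.5 m³/s.
Runoff depth d = ΣQ_DR·Δt / A = 490.6 × 10800 / (212 km²) = 24.99 mm.
The 1-cm UH is the DRH scaled by (10 mm)/d, so U_p = 114.5 × 10/24.99 = 45.8 m³/s.

U_p ≈ 45.8 m³/s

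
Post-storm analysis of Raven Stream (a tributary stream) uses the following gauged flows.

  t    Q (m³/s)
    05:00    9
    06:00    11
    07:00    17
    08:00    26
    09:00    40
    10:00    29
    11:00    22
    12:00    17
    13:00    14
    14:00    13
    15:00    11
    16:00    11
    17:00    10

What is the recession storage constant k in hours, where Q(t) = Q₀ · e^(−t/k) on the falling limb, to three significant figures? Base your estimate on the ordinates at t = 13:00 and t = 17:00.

On the falling limb, Q drops from 14 to 10 m³/s between t = 13:00 and t = 17:00 (Δt = 4 h).
k = −Δt / ln(Q₂/Q₁) = −4 / ln(10/14) = 11.9 h.

k ≈ 11.9 h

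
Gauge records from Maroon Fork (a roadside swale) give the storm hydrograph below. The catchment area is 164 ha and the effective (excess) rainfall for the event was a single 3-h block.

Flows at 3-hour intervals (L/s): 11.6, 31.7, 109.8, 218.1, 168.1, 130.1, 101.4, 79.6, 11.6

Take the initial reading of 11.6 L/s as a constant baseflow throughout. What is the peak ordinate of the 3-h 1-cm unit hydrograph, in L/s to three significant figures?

Direct runoff: 0.0, 20.1, 98.2, 206.5, 156.5, 118.5, 89.8, 68.0, 0.0 L/s; ΣQ_DR = 757.6 L/s, peak = 206.5 L/s.
Runoff depth d = ΣQ_DR·Δt / A = 757.6 × 10800 / (164 ha) = 4.989 mm.
The 1-cm UH is the DRH scaled by (10 mm)/d, so U_p = 206.5 × 10/4.989 = 414 L/s.

U_p ≈ 414 L/s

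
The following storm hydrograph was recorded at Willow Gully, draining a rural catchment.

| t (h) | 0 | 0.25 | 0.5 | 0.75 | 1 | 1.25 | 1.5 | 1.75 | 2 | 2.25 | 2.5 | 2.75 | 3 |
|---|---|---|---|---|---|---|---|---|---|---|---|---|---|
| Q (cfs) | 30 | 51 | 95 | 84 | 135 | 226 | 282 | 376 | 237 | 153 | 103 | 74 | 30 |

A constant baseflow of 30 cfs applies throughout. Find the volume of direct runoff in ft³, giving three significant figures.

V ≈ 1.34 × 10^6 ft³

Direct-runoff ordinates (Q − Q_b): 0.0, 21.0, 65.0, 54.0, 105.0, 196.0, 252.0, 346.0, 207.0, 123.0, 73.0, 44.0, 0.0 cfs.
ΣQ_DR = 1486 cfs.
With Δt = 0.25 h = 900 s, V = ΣQ_DR · Δt = 1486 × 900 = 1.34 × 10^6 ft³.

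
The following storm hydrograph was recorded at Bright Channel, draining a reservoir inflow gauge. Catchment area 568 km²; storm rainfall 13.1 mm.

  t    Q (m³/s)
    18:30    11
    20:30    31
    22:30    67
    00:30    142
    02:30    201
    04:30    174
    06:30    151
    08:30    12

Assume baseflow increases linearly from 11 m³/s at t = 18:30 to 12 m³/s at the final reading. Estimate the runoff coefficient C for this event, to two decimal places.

C ≈ 0.67

ΣQ_DR = 697.0 m³/s; V = ΣQ_DR·Δt = 5.018 × 10^6 m³.
Runoff depth d = V / A = 8.835 mm.
C = d / P = 8.835 / 13.1 = 0.67.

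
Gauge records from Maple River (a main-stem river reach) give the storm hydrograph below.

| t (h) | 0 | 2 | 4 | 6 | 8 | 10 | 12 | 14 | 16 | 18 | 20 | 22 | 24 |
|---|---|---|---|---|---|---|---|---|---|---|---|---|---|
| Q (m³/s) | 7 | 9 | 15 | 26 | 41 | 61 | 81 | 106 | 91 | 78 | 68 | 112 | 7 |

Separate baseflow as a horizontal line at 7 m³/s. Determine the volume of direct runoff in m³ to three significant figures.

V ≈ 4.40 × 10^6 m³

Direct-runoff ordinates (Q − Q_b): 0.0, 2.0, 8.0, 19.0, 34.0, 54.0, 74.0, 99.0, 84.0, 71.0, 61.0, 105.0, 0.0 m³/s.
ΣQ_DR = 611.0 m³/s.
With Δt = 2 h = 7200 s, V = ΣQ_DR · Δt = 611.0 × 7200 = 4.40 × 10^6 m³.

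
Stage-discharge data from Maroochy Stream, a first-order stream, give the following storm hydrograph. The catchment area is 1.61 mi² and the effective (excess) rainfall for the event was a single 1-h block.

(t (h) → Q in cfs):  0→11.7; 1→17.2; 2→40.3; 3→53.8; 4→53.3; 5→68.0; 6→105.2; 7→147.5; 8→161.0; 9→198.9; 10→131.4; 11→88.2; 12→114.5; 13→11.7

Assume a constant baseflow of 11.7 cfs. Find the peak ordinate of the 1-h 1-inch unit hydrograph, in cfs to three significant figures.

U_p ≈ 187 cfs

Direct runoff: 0.0, 5.5, 28.6, 42.1, 41.6, 56.3, 93.5, 135.8, 149.3, 187.2, 119.7, 76.5, 102.8, 0.0 cfs; ΣQ_DR = 1039 cfs, peak = 187.2 cfs.
Runoff depth d = ΣQ_DR·Δt / A = 1039 × 3600 / (1.61 mi²) = 0.9999 in.
The 1-inch UH is the DRH scaled by (1 in)/d, so U_p = 187.2 × 1/0.9999 = 187 cfs.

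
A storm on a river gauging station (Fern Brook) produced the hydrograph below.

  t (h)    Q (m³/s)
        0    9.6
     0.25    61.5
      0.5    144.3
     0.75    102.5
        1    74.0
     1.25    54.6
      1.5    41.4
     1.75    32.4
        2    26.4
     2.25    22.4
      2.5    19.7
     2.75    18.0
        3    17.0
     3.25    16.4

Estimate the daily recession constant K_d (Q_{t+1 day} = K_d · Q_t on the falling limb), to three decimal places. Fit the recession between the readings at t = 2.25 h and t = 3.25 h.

K_d ≈ 0.001

Between t = 2.25 h and t = 3.25 h the flow falls from 22.4 to 16.4 m³/s over 4×0.25 h = 1 h.
Per-interval ratio K = (16.4/22.4)^(1/4) = 0.9250; K_d = K^(24/0.25) = 0.001.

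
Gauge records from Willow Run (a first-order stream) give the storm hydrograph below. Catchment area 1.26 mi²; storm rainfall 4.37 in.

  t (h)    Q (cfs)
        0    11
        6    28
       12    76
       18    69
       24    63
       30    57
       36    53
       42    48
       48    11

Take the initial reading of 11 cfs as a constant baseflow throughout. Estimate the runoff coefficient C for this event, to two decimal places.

C ≈ 0.54

ΣQ_DR = 317.0 cfs; V = ΣQ_DR·Δt = 6.847 × 10^6 ft³.
Runoff depth d = V / A = 2.339 in.
C = d / P = 2.339 / 4.37 = 0.54.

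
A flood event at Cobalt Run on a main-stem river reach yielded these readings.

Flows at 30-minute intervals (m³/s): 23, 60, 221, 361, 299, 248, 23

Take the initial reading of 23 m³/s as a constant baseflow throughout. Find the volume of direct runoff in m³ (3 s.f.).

Direct-runoff ordinates (Q − Q_b): 0.0, 37.0, 198.0, 338.0, 276.0, 225.0, 0.0 m³/s.
ΣQ_DR = 1074 m³/s.
With Δt = 0.5 h = 1800 s, V = ΣQ_DR · Δt = 1074 × 1800 = 1.93 × 10^6 m³.

V ≈ 1.93 × 10^6 m³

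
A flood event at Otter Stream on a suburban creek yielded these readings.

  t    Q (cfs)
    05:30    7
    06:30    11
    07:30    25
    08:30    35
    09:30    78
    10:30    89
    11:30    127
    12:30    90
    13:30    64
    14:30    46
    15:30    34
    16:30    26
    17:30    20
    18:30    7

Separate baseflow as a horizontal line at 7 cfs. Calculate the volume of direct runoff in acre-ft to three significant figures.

Direct-runoff ordinates (Q − Q_b): 0.0, 4.0, 18.0, 28.0, 71.0, 82.0, 120.0, 83.0, 57.0, 39.0, 27.0, 19.0, 13.0, 0.0 cfs.
ΣQ_DR = 561.0 cfs.
With Δt = 1 h = 3600 s, V = ΣQ_DR · Δt = 561.0 × 3600 = 2.02 × 10^6 ft³ = 46.4 acre-ft.

V ≈ 46.4 acre-ft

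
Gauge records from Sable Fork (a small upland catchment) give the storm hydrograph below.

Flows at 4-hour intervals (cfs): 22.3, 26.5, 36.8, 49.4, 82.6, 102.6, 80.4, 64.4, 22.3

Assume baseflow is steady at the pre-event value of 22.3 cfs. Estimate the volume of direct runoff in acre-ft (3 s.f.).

Direct-runoff ordinates (Q − Q_b): 0.0, 4.2, 14.5, 27.1, 60.3, 80.3, 58.1, 42.1, 0.0 cfs.
ΣQ_DR = 286.6 cfs.
With Δt = 4 h = 14400 s, V = ΣQ_DR · Δt = 286.6 × 14400 = 4.13 × 10^6 ft³ = 94.7 acre-ft.

V ≈ 94.7 acre-ft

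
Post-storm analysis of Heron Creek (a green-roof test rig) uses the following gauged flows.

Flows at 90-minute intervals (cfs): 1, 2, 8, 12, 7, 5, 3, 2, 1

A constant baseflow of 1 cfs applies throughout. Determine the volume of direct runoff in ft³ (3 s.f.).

V ≈ 1.73 × 10^5 ft³

Direct-runoff ordinates (Q − Q_b): 0.0, 1.0, 7.0, 11.0, 6.0, 4.0, 2.0, 1.0, 0.0 cfs.
ΣQ_DR = 32.00 cfs.
With Δt = 1.5 h = 5400 s, V = ΣQ_DR · Δt = 32.00 × 5400 = 1.73 × 10^5 ft³.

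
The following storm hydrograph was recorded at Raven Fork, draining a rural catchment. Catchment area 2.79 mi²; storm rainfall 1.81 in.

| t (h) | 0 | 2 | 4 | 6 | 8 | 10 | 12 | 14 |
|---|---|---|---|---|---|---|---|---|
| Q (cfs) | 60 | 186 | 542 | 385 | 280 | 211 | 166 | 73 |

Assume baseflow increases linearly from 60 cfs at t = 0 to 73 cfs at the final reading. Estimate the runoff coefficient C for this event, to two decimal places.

ΣQ_DR = 1371 cfs; V = ΣQ_DR·Δt = 9.871 × 10^6 ft³.
Runoff depth d = V / A = 1.523 in.
C = d / P = 1.523 / 1.81 = 0.84.

C ≈ 0.84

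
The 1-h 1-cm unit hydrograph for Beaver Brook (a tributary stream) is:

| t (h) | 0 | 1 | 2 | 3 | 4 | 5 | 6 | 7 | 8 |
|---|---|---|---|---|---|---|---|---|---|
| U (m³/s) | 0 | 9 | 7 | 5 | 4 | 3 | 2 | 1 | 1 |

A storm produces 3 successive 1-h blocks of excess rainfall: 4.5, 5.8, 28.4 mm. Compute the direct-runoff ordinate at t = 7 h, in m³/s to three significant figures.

By discrete convolution, Q_j = Σ (P_i / 10 mm) · U_{j−i}.
At t = 7 h (j=7): Q = (4.5/10)·1 + (5.8/10)·2 + (28.4/10)·3 = 10.1 m³/s.

Q ≈ 10.1 m³/s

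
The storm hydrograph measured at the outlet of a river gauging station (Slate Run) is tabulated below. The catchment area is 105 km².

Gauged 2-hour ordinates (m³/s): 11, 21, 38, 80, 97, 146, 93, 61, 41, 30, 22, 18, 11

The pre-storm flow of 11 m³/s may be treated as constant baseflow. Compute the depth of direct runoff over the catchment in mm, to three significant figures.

Direct runoff: 0.0, 10.0, 27.0, 69.0, 86.0, 135.0, 82.0, 50.0, 30.0, 19.0, 11.0, 7.0, 0.0 m³/s; ΣQ_DR = 526.0 m³/s.
V = ΣQ_DR · Δt = 526.0 × 7200 s = 3.787 × 10^6 m³.
Over A = 105 km², depth = V / A = 36.1 mm.

d ≈ 36.1 mm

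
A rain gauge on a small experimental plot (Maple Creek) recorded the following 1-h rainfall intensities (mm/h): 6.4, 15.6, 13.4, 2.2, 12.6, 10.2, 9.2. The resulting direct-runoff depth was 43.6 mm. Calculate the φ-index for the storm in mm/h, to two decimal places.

φ ≈ 3.97 mm/h

Only the 6 blocks with intensity above φ contribute runoff: 6.4, 15.6, 13.4, 12.6, 10.2, 9.2 mm/h.
Σ(I−φ)·Δt = d  ⇒  (6.4+15.6+13.4+12.6+10.2+9.2 − 6φ)·1 = 43.6
φ = (67.40 − 43.6/1) / 6 = 3.97 mm/h.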